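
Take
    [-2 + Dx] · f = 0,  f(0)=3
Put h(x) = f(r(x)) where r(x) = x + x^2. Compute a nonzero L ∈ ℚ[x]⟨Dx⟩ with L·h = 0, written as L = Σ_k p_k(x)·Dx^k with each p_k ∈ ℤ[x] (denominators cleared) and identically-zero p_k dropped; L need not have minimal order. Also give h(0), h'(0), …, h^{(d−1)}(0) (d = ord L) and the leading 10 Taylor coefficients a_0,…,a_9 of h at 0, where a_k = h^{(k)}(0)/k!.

L = (-2 - 4·x) + Dx  (order 1).
h: a_k = 3, 6, 12, 16, 20, 104/5, 304/15, 1856/105, 1528/105, 2096/189, …
ICs: h(0) = 3.

f: a_k = 3, 6, 6, 4, 2, 4/5, 4/15, 8/105, 2/105, 4/945, …
Substitute x→r, Dx→(1/r')Dx; clear ⇒ L₀.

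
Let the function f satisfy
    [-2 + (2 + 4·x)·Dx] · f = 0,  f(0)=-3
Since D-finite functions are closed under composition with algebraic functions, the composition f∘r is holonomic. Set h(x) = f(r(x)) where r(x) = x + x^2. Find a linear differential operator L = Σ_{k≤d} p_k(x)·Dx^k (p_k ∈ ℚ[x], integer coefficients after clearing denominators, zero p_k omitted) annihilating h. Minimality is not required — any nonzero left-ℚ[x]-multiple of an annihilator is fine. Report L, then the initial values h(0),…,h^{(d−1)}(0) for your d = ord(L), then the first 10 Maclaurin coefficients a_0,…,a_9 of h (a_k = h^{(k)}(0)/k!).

f: a_k = -3, -3, 3/2, -3/2, 15/8, -21/8, 63/16, -99/16, 1287/128, -2145/128, …
h₀=f(r): pull back L_f along r ⇒ L₀.
L = (-1 - 2·x) + (1 + 2·x + 2·x^2)·Dx  (order 1).
h: a_k = -3, -3, -3/2, 3/2, -9/8, 3/8, 9/16, -21/16, 183/128, -81/128, …
ICs: h(0) = -3.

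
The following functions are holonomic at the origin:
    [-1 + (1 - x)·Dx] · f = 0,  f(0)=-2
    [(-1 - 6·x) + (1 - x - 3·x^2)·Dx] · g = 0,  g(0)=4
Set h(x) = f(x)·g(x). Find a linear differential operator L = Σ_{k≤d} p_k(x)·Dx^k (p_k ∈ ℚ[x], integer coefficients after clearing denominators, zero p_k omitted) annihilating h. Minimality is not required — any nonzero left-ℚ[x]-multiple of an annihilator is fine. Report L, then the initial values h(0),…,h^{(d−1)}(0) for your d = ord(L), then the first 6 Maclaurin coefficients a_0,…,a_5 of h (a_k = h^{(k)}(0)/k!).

f: a_k = -2, -2, -2, -2, -2, -2, …
g: a_k = 4, 4, 16, 28, 76, 160, …
f·g: L₀ = L_f ⊗_s L_g, ord ≤ 1·1.
L = (-2 - 4·x + 9·x^2) + (1 - 2·x - 2·x^2 + 3·x^3)·Dx  (order 1).
h: a_k = -8, -16, -48, -104, -256, -576, …
ICs: h(0) = -8.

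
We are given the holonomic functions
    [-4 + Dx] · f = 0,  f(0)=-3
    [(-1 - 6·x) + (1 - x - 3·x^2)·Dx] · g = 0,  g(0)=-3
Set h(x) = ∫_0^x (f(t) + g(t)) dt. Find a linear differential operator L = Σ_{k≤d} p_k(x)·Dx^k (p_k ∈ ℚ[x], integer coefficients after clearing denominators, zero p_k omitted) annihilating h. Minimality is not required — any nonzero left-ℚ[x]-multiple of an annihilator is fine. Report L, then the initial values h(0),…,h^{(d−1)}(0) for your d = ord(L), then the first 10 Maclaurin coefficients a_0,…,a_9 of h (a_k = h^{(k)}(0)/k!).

L = (16 - 8·x + 360·x^2 + 288·x^3)·Dx + (8 - 50·x - 134·x^2 + 96·x^3 + 144·x^4)·Dx^2 + (-3 + 13·x + 11·x^2 - 42·x^3 - 36·x^4)·Dx^3  (order 3).
h: a_k = 0, -6, -15/2, -12, -53/4, -89/5, -364/15, -4621/105, -69379/840, -160532/945, …
ICs: h(0) = 0, h′(0) = -6, h′′(0) = -15.

f: a_k = -3, -12, -24, -32, -32, -128/5, -256/15, -1024/105, -512/105, -2048/945, …
g: a_k = -3, -3, -12, -21, -57, -120, -291, -651, -1524, -3477, …
Sum ⇒ L₀ = lclm(L_f,L_g) in ℚ(x)⟨Dx⟩.
∫: right-multiply L₀ by Dx.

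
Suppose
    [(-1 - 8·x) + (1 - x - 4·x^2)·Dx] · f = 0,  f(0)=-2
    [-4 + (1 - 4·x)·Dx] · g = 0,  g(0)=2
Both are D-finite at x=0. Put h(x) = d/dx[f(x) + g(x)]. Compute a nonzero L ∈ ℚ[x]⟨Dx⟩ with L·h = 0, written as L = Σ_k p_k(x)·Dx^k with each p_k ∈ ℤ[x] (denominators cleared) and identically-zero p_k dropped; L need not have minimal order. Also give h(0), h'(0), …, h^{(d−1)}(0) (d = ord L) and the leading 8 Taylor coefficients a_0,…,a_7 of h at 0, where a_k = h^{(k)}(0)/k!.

L = (264 - 384·x + 6912·x^2 - 6144·x^3 + 6144·x^4) + (-21 - 264·x - 96·x^2 + 4608·x^3 - 5376·x^4 + 6144·x^5)·Dx + (-1 + 41·x - 228·x^2 + 288·x^3 + 256·x^4 - 768·x^5 + 1024·x^6)·Dx^2  (order 2).
h: a_k = 6, 44, 330, 1816, 9590, 46980, 223202, 1029936, …
ICs: h(0) = 6, h′(0) = 44.

f: a_k = -2, -2, -10, -18, -58, -130, -362, -882, …
g: a_k = 2, 8, 32, 128, 512, 2048, 8192, 32768, …
h₀=f+g: left-lcm gives L₀, ord ≤ 2.
Differentiate: ansatz ord ≤ ord L₀ ⇒ L.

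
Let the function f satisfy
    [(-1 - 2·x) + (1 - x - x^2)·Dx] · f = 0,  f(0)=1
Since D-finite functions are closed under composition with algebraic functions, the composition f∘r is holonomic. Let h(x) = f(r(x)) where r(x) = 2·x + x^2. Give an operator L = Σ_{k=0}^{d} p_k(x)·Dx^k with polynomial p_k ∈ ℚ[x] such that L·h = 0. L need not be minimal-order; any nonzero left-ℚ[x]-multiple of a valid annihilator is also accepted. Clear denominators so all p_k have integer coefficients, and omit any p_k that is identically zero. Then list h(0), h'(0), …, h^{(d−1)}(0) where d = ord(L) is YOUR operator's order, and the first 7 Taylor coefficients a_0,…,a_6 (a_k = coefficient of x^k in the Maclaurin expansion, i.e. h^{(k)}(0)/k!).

f: a_k = 1, 1, 2, 3, 5, 8, 13, …
L₀ from L_f via x↦r, Dx↦r'^{-1}Dx.
L = (2 + 10·x + 12·x^2 + 4·x^3) + (-1 + 2·x + 5·x^2 + 4·x^3 + x^4)·Dx  (order 1).
h: a_k = 1, 2, 9, 32, 118, 434, 1595, …
ICs: h(0) = 1.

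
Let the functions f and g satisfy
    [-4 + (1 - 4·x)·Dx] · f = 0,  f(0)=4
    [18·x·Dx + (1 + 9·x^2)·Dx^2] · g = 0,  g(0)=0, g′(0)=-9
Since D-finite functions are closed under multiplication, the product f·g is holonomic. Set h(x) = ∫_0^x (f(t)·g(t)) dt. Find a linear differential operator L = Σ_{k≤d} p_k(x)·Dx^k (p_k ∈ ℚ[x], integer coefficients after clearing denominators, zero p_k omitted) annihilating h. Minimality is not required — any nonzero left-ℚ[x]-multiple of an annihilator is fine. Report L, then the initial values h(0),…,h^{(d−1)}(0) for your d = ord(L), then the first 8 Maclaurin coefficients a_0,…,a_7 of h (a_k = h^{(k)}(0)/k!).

f: a_k = 4, 16, 64, 256, 1024, 4096, 16384, 65536, …
g: a_k = 0, -9, 0, 27, 0, -729/5, 0, 6561/7, …
Product ⇒ symmetric product L₀, ord ≤ 2.
Integrate: L := L₀·Dx.
L = 72·x·Dx + (8 - 18·x + 144·x^2)·Dx^2 + (-1 + 4·x - 9·x^2 + 36·x^3)·Dx^3  (order 3).
h: a_k = 0, 0, -18, -48, -117, -1872/5, -6726/5, -161424/35, …
ICs: h(0) = 0, h′(0) = 0, h′′(0) = -36.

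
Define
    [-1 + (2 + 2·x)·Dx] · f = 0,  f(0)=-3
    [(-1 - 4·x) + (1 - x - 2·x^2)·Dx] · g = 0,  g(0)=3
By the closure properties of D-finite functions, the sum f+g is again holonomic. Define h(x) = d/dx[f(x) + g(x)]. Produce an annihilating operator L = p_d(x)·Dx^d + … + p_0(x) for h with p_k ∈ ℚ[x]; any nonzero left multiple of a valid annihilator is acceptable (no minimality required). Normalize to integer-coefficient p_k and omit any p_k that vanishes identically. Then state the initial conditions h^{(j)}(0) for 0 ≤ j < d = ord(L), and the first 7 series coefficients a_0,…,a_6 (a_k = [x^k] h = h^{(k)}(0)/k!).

f: a_k = -3, -3/2, 3/8, -3/16, 15/128, -21/256, 63/1024, …
g: a_k = 3, 3, 9, 15, 33, 63, 129, …
Sum ⇒ L₀ = lclm(L_f,L_g) in ℚ(x)⟨Dx⟩.
h₀' ⇒ L via d/dx closure of L₀.
L = (-78 - 288·x - 288·x^2 - 240·x^3) + (-117 - 693·x - 1188·x^2 - 1332·x^3 - 720·x^4)·Dx + (26 + 52·x + 2·x^2 - 208·x^3 - 344·x^4 - 160·x^5)·Dx^2  (order 2).
h: a_k = 3/2, 75/4, 711/16, 4239/32, 80535/256, 396477/512, 3654987/2048, …
ICs: h(0) = 3/2, h′(0) = 75/4.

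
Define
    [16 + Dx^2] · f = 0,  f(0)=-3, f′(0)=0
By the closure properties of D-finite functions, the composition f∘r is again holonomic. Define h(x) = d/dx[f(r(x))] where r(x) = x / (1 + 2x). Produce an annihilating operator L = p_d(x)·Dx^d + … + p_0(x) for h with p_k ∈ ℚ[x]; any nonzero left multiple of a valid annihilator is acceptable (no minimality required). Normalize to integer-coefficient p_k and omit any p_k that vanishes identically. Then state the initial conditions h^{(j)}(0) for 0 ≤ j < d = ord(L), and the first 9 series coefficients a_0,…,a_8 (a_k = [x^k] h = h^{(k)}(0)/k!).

L = (40 + 96·x + 96·x^2) + (12 + 72·x + 144·x^2 + 96·x^3)·Dx + (1 + 8·x + 24·x^2 + 32·x^3 + 16·x^4)·Dx^2  (order 2).
h: a_k = 0, 48, -288, 1024, -2560, 19712/5, 10752/5, -4820992/105, 7938048/35, …
ICs: h(0) = 0, h′(0) = 48.

f: a_k = -3, 0, 24, 0, -32, 0, 256/15, 0, -512/105, …
h₀=f(r): pull back L_f along r ⇒ L₀.
h₀' ⇒ L via d/dx closure of L₀.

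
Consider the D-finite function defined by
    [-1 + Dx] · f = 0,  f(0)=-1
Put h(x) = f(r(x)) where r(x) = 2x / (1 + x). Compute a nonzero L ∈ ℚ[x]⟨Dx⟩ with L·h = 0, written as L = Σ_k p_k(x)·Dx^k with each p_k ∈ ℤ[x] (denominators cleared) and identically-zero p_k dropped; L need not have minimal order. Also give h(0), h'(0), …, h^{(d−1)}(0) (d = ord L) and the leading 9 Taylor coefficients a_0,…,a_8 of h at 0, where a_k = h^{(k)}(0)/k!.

f: a_k = -1, -1, -1/2, -1/6, -1/24, -1/120, -1/720, -1/5040, -1/40320, …
Change of var in L_f (x↦r) gives L₀.
L = -2 + (1 + 2·x + x^2)·Dx  (order 1).
h: a_k = -1, -2, 0, 2/3, -2/3, 2/5, -4/45, -10/63, 32/105, …
ICs: h(0) = -1.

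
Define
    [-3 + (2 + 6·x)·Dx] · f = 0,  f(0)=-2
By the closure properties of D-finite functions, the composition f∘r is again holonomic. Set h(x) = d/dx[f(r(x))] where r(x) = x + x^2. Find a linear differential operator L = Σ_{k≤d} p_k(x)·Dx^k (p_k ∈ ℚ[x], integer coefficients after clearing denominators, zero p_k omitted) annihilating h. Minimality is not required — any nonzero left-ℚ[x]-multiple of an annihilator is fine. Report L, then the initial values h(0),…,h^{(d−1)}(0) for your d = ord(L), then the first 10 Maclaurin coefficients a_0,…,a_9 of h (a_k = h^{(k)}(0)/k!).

L = 1 + (-2 - 10·x - 18·x^2 - 12·x^3)·Dx  (order 1).
h: a_k = -3, -3/2, 27/8, -99/16, 1215/128, -2997/256, 9639/1024, 6237/2048, -1073817/32768, 5561055/65536, …
ICs: h(0) = -3.

f: a_k = -2, -3, 9/4, -27/8, 405/64, -1701/128, 15309/512, -72171/1024, 2814669/16384, -14073345/32768, …
f∘r: x↦r, Dx↦Dx/r' in L_f ⇒ L₀.
Derive L from L₀ (diff closure).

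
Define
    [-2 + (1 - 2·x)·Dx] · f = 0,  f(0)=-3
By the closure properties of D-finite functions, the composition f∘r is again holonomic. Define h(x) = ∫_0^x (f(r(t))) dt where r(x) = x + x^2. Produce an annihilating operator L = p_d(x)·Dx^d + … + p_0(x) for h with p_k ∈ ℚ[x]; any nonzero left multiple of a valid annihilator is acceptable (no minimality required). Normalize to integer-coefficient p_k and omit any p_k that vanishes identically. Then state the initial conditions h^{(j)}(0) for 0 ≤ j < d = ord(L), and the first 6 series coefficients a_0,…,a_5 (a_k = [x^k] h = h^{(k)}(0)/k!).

f: a_k = -3, -6, -12, -24, -48, -96, …
Substitute x→r, Dx→(1/r')Dx; clear ⇒ L₀.
h=∫₀ˣh₀: take L = L₀·Dx.
L = (2 + 4·x)·Dx + (-1 + 2·x + 2·x^2)·Dx^2  (order 2).
h: a_k = 0, -3, -3, -6, -12, -132/5, …
ICs: h(0) = 0, h′(0) = -3.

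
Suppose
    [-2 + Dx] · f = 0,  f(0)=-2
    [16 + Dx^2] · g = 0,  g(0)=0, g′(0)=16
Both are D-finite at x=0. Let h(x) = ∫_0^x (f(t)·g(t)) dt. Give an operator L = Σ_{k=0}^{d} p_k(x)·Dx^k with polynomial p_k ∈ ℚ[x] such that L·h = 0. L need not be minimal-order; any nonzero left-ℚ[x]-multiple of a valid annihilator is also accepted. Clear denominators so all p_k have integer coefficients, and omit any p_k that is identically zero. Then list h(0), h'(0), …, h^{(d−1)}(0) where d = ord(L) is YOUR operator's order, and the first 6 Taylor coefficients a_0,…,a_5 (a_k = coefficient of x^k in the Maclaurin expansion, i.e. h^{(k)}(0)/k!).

L = 20·Dx - 4·Dx^2 + Dx^3  (order 3).
h: a_k = 0, 0, -16, -64/3, 16/3, 128/5, …
ICs: h(0) = 0, h′(0) = 0, h′′(0) = -32.

f: a_k = -2, -4, -4, -8/3, -4/3, -8/15, …
g: a_k = 0, 16, 0, -128/3, 0, 512/15, …
Sym-product of L_f,L_g gives L₀ (≤ ord 2).
∫: right-multiply L₀ by Dx.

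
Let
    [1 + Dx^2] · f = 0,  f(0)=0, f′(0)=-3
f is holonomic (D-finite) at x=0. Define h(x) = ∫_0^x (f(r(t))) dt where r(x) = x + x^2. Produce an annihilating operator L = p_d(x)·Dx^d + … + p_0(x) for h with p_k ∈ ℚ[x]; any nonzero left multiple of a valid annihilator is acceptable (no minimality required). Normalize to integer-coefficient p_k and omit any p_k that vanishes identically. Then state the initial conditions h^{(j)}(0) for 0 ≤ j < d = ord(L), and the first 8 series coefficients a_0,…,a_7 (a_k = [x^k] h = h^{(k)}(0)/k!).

L = (1 + 6·x + 12·x^2 + 8·x^3)·Dx - 2·Dx^2 + (1 + 2·x)·Dx^3  (order 3).
h: a_k = 0, 0, -3/2, -1, 1/8, 3/10, 59/240, 3/56, …
ICs: h(0) = 0, h′(0) = 0, h′′(0) = -3.

f: a_k = 0, -3, 0, 1/2, 0, -1/40, 0, 1/1680, …
h₀=f(r): pull back L_f along r ⇒ L₀.
h=∫₀ˣh₀: take L = L₀·Dx.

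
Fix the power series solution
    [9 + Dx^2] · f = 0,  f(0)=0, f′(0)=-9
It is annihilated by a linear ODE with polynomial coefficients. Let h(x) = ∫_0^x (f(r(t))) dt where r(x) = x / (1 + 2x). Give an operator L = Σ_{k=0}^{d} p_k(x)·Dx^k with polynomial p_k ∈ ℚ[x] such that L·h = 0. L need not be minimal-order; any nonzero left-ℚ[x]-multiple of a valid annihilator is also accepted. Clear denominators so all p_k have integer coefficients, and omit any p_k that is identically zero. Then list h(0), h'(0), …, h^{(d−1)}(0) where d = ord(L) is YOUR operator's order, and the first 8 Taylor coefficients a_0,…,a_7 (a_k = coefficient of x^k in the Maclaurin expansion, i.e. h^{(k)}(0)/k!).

L = 9·Dx + (4 + 24·x + 48·x^2 + 32·x^3)·Dx^2 + (1 + 8·x + 24·x^2 + 32·x^3 + 16·x^4)·Dx^3  (order 3).
h: a_k = 0, 0, -9/2, 6, -45/8, -9/5, 2319/80, -2925/28, …
ICs: h(0) = 0, h′(0) = 0, h′′(0) = -9.

f: a_k = 0, -9, 0, 27/2, 0, -243/40, 0, 729/560, …
Substitute x→r, Dx→(1/r')Dx; clear ⇒ L₀.
Integrate: L := L₀·Dx.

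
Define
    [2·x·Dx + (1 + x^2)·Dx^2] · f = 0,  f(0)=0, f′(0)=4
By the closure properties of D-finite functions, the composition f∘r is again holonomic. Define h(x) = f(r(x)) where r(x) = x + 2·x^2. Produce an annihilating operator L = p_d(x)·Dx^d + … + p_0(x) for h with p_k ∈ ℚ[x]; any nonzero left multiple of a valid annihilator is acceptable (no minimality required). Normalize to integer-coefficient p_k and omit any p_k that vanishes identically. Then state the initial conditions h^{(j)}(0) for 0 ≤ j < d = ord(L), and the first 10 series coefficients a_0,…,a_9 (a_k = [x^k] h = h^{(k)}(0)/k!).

f: a_k = 0, 4, 0, -4/3, 0, 4/5, 0, -4/7, 0, 4/9, …
Change of var in L_f (x↦r) gives L₀.
L = (-4 + 2·x + 16·x^2 + 48·x^3 + 48·x^4)·Dx + (1 + 4·x + x^2 + 8·x^3 + 20·x^4 + 16·x^5)·Dx^2  (order 2).
h: a_k = 0, 4, 8, -4/3, -8, -76/5, -8/3, 220/7, 56, 148/9, …
ICs: h(0) = 0, h′(0) = 4.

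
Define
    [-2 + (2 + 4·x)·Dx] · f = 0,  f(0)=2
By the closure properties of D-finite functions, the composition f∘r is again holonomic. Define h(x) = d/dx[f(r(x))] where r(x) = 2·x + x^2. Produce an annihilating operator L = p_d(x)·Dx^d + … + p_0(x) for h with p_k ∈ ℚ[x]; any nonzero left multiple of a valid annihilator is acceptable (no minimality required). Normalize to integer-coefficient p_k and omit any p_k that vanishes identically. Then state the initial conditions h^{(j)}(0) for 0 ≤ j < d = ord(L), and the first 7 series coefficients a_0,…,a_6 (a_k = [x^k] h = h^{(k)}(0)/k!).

f: a_k = 2, 2, -1, 1, -5/4, 7/4, -21/8, …
Substitute x→r, Dx→(1/r')Dx; clear ⇒ L₀.
h=h₀': d/dx-closure on L₀ ⇒ L.
L = -1 + (-1 - 5·x - 6·x^2 - 2·x^3)·Dx  (order 1).
h: a_k = 4, -4, 12, -36, 110, -342, 1078, …
ICs: h(0) = 4.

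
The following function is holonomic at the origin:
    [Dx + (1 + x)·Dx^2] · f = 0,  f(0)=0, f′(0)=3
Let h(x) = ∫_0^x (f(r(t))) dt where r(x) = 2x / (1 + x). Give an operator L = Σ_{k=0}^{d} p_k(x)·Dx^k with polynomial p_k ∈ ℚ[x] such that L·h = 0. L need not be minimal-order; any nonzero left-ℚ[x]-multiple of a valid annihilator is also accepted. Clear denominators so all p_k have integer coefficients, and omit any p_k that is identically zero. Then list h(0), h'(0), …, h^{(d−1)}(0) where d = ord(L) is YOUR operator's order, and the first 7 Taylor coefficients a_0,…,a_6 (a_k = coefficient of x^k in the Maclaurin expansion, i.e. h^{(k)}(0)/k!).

f: a_k = 0, 3, -3/2, 1, -3/4, 3/5, -1/2, …
f∘r: x↦r, Dx↦Dx/r' in L_f ⇒ L₀.
h=∫h₀ ⇒ L = L₀·Dx.
L = (4 + 6·x)·Dx^2 + (1 + 4·x + 3·x^2)·Dx^3  (order 3).
h: a_k = 0, 0, 3, -4, 13/2, -12, 121/5, …
ICs: h(0) = 0, h′(0) = 0, h′′(0) = 6.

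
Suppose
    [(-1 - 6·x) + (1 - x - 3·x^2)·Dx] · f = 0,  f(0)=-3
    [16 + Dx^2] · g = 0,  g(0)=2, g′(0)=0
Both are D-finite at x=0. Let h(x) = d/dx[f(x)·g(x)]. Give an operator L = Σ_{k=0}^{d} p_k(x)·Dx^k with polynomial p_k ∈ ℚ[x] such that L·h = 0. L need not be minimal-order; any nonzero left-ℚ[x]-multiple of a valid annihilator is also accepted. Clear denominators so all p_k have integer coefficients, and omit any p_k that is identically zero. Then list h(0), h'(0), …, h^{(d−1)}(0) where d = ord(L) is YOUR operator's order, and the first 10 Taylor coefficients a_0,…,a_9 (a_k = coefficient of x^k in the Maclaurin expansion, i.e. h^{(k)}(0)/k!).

L = (-26 - 256·x - 640·x^2 + 768·x^3 + 1152·x^4) + (-7 - 26·x + 144·x^2 + 288·x^3)·Dx + (5 - 13·x - 31·x^2 + 48·x^3 + 72·x^4)·Dx^2  (order 2).
h: a_k = -6, 48, 18, 56, 160, 3244/5, 21434/15, 435776/105, 356322/35, 25413484/945, …
ICs: h(0) = -6, h′(0) = 48.

f: a_k = -3, -3, -12, -21, -57, -120, -291, -651, -1524, -3477, …
g: a_k = 2, 0, -16, 0, 64/3, 0, -512/45, 0, 1024/315, 0, …
L₀ := L_f ⊗_s L_g (sym. prod.), ord ≤ 2.
h₀' ⇒ L via d/dx closure of L₀.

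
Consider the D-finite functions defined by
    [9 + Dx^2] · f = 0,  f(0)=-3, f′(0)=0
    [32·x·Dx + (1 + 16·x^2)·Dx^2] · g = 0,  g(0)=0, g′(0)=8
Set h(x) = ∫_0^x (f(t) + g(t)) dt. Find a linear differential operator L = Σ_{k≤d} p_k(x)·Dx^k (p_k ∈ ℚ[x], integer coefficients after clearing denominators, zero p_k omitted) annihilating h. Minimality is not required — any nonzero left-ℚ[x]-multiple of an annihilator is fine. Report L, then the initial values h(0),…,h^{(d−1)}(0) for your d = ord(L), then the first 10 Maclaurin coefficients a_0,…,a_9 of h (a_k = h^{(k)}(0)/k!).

f: a_k = -3, 0, 27/2, 0, -81/8, 0, 243/80, 0, -2187/4480, 0, …
g: a_k = 0, 8, 0, -128/3, 0, 2048/5, 0, -32768/7, 0, 524288/9, …
L₀ := lclm(L_f,L_g); ord L₀ ≤ 2+2.
h=∫h₀ ⇒ L = L₀·Dx.
L = (-52704·x + 967680·x^3 + 663552·x^5)·Dx^2 + (-207 + 13104·x^2 + 283392·x^4 + 331776·x^6)·Dx^3 + (-5856·x + 107520·x^3 + 73728·x^5)·Dx^4 + (-23 + 1456·x^2 + 31488·x^4 + 36864·x^6)·Dx^5  (order 5).
h: a_k = 0, -3, 4, 9/2, -32/3, -81/40, 1024/15, 243/560, -4096/7, -243/4480, …
ICs: h(0) = 0, h′(0) = -3, h′′(0) = 8, h′′′(0) = 27, h′′′′(0) = -256.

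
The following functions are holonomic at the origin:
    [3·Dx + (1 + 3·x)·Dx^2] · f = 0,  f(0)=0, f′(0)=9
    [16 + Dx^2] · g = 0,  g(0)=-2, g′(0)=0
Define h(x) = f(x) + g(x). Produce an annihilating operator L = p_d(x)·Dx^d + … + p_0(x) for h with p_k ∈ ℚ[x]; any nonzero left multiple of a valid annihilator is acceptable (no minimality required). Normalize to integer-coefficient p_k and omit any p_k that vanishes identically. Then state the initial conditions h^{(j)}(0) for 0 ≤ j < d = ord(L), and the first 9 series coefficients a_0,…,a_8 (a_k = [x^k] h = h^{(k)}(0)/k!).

f: a_k = 0, 9, -27/2, 27, -243/4, 729/5, -729/2, 6561/7, -19683/8, …
g: a_k = -2, 0, 16, 0, -64/3, 0, 512/45, 0, -1024/315, …
h₀=f+g: left-lcm gives L₀, ord ≤ 4.
L = (1680 + 2304·x + 3456·x^2)·Dx + (272 + 1584·x + 3456·x^2 + 3456·x^3)·Dx^2 + (105 + 144·x + 216·x^2)·Dx^3 + (17 + 99·x + 216·x^2 + 216·x^3)·Dx^4  (order 4).
h: a_k = -2, 9, 5/2, 27, -985/12, 729/5, -31781/90, 6561/7, -6208337/2520, …
ICs: h(0) = -2, h′(0) = 9, h′′(0) = 5, h′′′(0) = 162.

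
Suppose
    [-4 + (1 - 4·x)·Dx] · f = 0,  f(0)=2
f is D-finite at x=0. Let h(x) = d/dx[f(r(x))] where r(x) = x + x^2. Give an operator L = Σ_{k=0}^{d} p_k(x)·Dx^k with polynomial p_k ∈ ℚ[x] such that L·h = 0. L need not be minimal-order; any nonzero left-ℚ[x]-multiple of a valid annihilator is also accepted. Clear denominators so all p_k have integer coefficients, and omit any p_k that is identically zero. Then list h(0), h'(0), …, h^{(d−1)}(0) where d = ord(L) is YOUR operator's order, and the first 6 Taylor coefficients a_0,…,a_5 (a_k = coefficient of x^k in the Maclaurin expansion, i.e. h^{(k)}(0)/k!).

L = (10 + 24·x + 24·x^2) + (-1 + 2·x + 12·x^2 + 8·x^3)·Dx  (order 1).
h: a_k = 8, 80, 576, 3712, 22400, 129792, …
ICs: h(0) = 8.

f: a_k = 2, 8, 32, 128, 512, 2048, …
h₀=f(r): pull back L_f along r ⇒ L₀.
h=h₀': d/dx-closure on L₀ ⇒ L.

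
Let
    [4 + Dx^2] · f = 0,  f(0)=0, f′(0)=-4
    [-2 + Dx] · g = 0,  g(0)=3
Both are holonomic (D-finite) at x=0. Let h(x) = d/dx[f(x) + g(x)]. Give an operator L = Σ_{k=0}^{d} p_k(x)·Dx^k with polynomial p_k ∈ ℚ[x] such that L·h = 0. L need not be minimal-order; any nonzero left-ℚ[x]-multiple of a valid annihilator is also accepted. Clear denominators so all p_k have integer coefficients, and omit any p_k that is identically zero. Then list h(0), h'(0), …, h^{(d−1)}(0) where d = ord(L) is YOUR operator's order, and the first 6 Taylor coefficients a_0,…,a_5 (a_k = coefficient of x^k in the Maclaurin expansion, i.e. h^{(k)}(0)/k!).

L = 8 - 4·Dx + 2·Dx^2 - Dx^3  (order 3).
h: a_k = 2, 12, 20, 8, 4/3, 8/5, …
ICs: h(0) = 2, h′(0) = 12, h′′(0) = 40.

f: a_k = 0, -4, 0, 8/3, 0, -8/15, …
g: a_k = 3, 6, 6, 4, 2, 4/5, …
L₀ := lclm(L_f,L_g); ord L₀ ≤ 2+1.
Derive L from L₀ (diff closure).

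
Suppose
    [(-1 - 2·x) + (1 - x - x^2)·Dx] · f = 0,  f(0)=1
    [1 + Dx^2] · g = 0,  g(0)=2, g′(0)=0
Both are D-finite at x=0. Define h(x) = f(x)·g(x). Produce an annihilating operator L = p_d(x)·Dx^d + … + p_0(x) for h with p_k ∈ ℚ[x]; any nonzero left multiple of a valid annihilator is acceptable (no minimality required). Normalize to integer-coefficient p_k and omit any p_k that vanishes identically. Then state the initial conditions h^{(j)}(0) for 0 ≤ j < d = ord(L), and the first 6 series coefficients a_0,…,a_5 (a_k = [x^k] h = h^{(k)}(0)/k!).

f: a_k = 1, 1, 2, 3, 5, 8, …
g: a_k = 2, 0, -1, 0, 1/12, 0, …
Product ⇒ symmetric product L₀, ord ≤ 2.
L = (1 + x + x^2) + (2 + 4·x)·Dx + (-1 + x + x^2)·Dx^2  (order 2).
h: a_k = 2, 2, 3, 5, 97/12, 157/12, …
ICs: h(0) = 2, h′(0) = 2.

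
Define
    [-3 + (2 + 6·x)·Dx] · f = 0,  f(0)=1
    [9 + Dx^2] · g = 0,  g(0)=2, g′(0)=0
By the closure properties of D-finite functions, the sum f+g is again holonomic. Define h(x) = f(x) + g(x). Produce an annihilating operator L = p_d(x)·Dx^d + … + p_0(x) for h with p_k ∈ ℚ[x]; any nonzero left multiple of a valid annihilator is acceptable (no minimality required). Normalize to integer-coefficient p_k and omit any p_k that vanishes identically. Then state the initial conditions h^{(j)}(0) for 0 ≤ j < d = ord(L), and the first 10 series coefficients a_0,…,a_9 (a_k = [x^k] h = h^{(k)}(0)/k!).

L = (-63 - 216·x - 324·x^2) + (18 + 198·x + 648·x^2 + 648·x^3)·Dx + (-7 - 24·x - 36·x^2)·Dx^2 + (2 + 22·x + 72·x^2 + 72·x^3)·Dx^3  (order 3).
h: a_k = 3, 3/2, -81/8, 27/16, 459/128, 1701/256, -86913/5120, 72171/2048, -98140167/1146880, 14073345/65536, …
ICs: h(0) = 3, h′(0) = 3/2, h′′(0) = -81/4.

f: a_k = 1, 3/2, -9/8, 27/16, -405/128, 1701/256, -15309/1024, 72171/2048, -2814669/32768, 14073345/65536, …
g: a_k = 2, 0, -9, 0, 27/4, 0, -81/40, 0, 729/2240, 0, …
h₀=f+g: left-lcm gives L₀, ord ≤ 3.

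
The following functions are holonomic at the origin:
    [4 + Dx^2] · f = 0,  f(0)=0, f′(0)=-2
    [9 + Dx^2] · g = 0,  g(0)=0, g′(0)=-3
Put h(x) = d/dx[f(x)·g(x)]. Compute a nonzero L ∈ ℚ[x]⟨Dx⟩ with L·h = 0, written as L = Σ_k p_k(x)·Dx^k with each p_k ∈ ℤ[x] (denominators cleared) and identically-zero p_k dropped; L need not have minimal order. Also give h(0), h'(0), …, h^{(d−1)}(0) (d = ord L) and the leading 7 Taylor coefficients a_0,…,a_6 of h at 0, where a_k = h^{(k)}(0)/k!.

L = 25 + 26·Dx^2 + Dx^4  (order 4).
h: a_k = 0, 12, 0, -52, 0, 651/10, 0, …
ICs: h(0) = 0, h′(0) = 12, h′′(0) = 0, h′′′(0) = -312.

f: a_k = 0, -2, 0, 4/3, 0, -4/15, 0, …
g: a_k = 0, -3, 0, 9/2, 0, -81/40, 0, …
Sym-product of L_f,L_g gives L₀ (≤ ord 4).
h₀' ⇒ L via d/dx closure of L₀.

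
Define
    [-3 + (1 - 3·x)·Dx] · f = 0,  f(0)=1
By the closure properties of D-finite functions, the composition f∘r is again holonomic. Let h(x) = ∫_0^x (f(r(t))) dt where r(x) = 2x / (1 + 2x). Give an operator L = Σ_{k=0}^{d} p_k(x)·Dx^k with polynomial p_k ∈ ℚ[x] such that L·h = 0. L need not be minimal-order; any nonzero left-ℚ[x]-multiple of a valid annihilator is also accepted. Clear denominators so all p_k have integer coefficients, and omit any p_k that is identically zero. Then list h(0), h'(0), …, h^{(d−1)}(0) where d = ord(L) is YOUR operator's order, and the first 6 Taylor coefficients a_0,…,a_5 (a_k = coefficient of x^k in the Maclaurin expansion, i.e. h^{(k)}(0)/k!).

L = 6·Dx + (-1 + 2·x + 8·x^2)·Dx^2  (order 2).
h: a_k = 0, 1, 3, 8, 24, 384/5, …
ICs: h(0) = 0, h′(0) = 1.

f: a_k = 1, 3, 9, 27, 81, 243, …
Change of var in L_f (x↦r) gives L₀.
h=∫h₀ ⇒ L = L₀·Dx.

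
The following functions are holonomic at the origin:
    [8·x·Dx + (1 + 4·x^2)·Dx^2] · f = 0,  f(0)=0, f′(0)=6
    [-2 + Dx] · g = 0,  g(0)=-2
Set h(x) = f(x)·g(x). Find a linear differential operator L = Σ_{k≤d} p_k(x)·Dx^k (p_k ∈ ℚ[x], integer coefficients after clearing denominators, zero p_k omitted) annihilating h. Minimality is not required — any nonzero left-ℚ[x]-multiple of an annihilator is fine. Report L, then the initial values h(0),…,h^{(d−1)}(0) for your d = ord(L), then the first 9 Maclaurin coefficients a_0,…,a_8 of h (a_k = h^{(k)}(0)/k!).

L = (4 - 16·x + 16·x^2) + (-4 + 8·x - 16·x^2)·Dx + (1 + 4·x^2)·Dx^2  (order 2).
h: a_k = 0, -12, -24, -8, 16, -72/5, -176/3, 1488/35, 3616/21, …
ICs: h(0) = 0, h′(0) = -12.

f: a_k = 0, 6, 0, -8, 0, 96/5, 0, -384/7, 0, …
g: a_k = -2, -4, -4, -8/3, -4/3, -8/15, -8/45, -16/315, -4/315, …
f·g: L₀ = L_f ⊗_s L_g, ord ≤ 2·1.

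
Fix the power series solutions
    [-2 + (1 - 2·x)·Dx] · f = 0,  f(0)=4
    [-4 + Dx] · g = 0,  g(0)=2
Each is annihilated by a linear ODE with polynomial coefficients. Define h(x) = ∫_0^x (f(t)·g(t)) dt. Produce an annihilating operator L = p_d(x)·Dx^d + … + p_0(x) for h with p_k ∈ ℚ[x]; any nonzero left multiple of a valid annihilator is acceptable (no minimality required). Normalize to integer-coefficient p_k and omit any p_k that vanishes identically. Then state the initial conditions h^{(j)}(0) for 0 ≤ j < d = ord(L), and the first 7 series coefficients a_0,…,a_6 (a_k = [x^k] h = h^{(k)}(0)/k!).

f: a_k = 4, 8, 16, 32, 64, 128, 256, …
g: a_k = 2, 8, 16, 64/3, 64/3, 256/15, 512/45, …
Sym-product of L_f,L_g gives L₀ (≤ ord 1).
h=∫₀ˣh₀: take L = L₀·Dx.
L = (6 - 8·x)·Dx + (-1 + 2·x)·Dx^2  (order 2).
h: a_k = 0, 8, 24, 160/3, 304/3, 896/5, 13952/45, …
ICs: h(0) = 0, h′(0) = 8.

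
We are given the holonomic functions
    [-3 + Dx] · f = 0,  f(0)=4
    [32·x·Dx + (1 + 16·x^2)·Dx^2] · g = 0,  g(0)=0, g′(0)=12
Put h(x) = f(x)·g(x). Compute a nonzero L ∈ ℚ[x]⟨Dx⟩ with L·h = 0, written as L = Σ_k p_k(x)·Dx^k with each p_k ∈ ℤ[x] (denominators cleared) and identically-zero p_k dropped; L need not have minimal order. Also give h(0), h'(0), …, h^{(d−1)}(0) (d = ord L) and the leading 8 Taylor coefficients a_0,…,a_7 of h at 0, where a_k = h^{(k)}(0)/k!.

L = (9 - 96·x + 144·x^2) + (-6 + 32·x - 96·x^2)·Dx + (1 + 16·x^2)·Dx^2  (order 2).
h: a_k = 0, 48, 144, -40, -552, 7338/5, 6318, -624507/35, …
ICs: h(0) = 0, h′(0) = 48.

f: a_k = 4, 12, 18, 18, 27/2, 81/10, 81/20, 243/140, …
g: a_k = 0, 12, 0, -64, 0, 3072/5, 0, -49152/7, …
Product ⇒ symmetric product L₀, ord ≤ 2.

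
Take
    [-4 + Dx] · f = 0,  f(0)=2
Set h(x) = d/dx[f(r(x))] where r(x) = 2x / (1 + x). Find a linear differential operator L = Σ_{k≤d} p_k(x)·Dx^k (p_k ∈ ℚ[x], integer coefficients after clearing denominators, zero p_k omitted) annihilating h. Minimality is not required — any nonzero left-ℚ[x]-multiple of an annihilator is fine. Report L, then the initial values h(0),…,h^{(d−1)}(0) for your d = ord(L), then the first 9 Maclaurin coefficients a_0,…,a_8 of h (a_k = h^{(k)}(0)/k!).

L = (6 - 2·x) + (-1 - 2·x - x^2)·Dx  (order 1).
h: a_k = 16, 96, 176, 64/3, -176, 736/15, 6448/45, -6016/35, 9008/315, …
ICs: h(0) = 16.

f: a_k = 2, 8, 16, 64/3, 64/3, 256/15, 512/45, 2048/315, 1024/315, …
f∘r: x↦r, Dx↦Dx/r' in L_f ⇒ L₀.
Differentiate: ansatz ord ≤ ord L₀ ⇒ L.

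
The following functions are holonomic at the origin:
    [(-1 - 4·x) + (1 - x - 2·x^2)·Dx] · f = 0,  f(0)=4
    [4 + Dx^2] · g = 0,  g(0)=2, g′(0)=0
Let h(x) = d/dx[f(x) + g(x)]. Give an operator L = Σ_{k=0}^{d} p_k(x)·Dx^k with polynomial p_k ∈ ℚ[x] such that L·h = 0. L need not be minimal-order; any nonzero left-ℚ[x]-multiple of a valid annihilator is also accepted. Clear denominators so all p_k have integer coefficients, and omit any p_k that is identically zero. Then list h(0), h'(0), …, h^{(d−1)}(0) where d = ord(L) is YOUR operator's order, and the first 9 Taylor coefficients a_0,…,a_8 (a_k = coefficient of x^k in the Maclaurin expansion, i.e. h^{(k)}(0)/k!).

f: a_k = 4, 4, 12, 20, 44, 84, 172, 340, 684, …
g: a_k = 2, 0, -4, 0, 4/3, 0, -8/45, 0, 4/315, …
f+g: L₀ = lclm(L_f,L_g), ord ≤ 1+2.
h₀' ⇒ L via d/dx closure of L₀.
L = (576 + 2400·x + 5616·x^2 + 3360·x^3 + 3840·x^4 + 1152·x^5 + 768·x^6) + (-68 - 236·x + 240·x^2 + 488·x^3 + 560·x^4 + 672·x^5 + 448·x^6 + 256·x^7)·Dx + (144 + 600·x + 1404·x^2 + 840·x^3 + 960·x^4 + 288·x^5 + 192·x^6)·Dx^2 + (-17 - 59·x + 60·x^2 + 122·x^3 + 140·x^4 + 168·x^5 + 112·x^6 + 64·x^7)·Dx^3  (order 3).
h: a_k = 4, 16, 60, 544/3, 420, 15464/15, 2380, 1723712/315, 12276, …
ICs: h(0) = 4, h′(0) = 16, h′′(0) = 120.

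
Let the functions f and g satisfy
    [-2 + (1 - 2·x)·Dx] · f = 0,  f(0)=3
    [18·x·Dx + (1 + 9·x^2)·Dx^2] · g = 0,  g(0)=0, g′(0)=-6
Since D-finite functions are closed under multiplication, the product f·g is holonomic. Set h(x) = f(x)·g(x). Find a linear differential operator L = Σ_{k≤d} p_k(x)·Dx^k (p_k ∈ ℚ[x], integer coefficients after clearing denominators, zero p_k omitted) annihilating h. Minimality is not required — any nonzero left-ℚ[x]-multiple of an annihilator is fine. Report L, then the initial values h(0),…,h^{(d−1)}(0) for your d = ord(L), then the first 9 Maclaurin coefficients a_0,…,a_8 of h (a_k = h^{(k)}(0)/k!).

f: a_k = 3, 6, 12, 24, 48, 96, 192, 384, 768, …
g: a_k = 0, -6, 0, 18, 0, -486/5, 0, 4374/7, 0, …
L₀ := L_f ⊗_s L_g (sym. prod.), ord ≤ 2.
L = 36·x + (4 - 18·x + 72·x^2)·Dx + (-1 + 2·x - 9·x^2 + 18·x^3)·Dx^2  (order 2).
h: a_k = 0, -18, -36, -18, -36, -1818/5, -3636/5, 14706/35, 29412/35, …
ICs: h(0) = 0, h′(0) = -18.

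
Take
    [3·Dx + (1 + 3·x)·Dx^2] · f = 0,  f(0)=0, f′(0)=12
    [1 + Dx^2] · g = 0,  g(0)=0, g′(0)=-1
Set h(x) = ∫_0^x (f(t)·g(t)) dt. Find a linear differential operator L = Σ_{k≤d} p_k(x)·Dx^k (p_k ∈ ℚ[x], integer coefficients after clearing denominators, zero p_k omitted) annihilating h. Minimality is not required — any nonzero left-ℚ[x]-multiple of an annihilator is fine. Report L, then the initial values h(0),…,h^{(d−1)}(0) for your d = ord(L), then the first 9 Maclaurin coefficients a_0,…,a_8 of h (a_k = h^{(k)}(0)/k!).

f: a_k = 0, 12, -18, 36, -81, 972/5, -486, 8748/7, -6561/2, …
g: a_k = 0, -1, 0, 1/6, 0, -1/120, 0, 1/5040, 0, …
Sym-product of L_f,L_g gives L₀ (≤ ord 4).
Integrate: L := L₀·Dx.
L = (-203 - 222·x - 189·x^2 + 432·x^3 + 324·x^4)·Dx + (-84 - 108·x + 648·x^2 + 648·x^3)·Dx^2 + (-208 - 228·x - 54·x^2 + 864·x^3 + 648·x^4)·Dx^3 + (-84 - 108·x + 648·x^2 + 648·x^3)·Dx^4 + (-5 - 6·x + 135·x^2 + 432·x^3 + 324·x^4)·Dx^5  (order 5).
h: a_k = 0, 0, 0, -4, 9/2, -34/5, 13, -377/14, 9453/160, …
ICs: h(0) = 0, h′(0) = 0, h′′(0) = 0, h′′′(0) = -24, h′′′′(0) = 108.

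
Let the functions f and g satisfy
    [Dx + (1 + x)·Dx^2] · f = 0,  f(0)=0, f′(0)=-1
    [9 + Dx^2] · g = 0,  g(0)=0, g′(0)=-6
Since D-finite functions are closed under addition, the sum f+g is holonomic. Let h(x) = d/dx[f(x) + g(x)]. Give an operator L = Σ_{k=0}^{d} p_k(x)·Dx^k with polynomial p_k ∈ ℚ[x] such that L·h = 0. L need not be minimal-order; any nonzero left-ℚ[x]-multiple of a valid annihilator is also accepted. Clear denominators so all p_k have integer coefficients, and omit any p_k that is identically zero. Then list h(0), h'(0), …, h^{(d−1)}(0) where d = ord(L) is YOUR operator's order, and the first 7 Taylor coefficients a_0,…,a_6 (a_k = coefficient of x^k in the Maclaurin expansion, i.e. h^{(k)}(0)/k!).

L = (135 + 162·x + 81·x^2) + (99 + 261·x + 243·x^2 + 81·x^3)·Dx + (15 + 18·x + 9·x^2)·Dx^2 + (11 + 29·x + 27·x^2 + 9·x^3)·Dx^3  (order 3).
h: a_k = -7, 1, 26, 1, -85/4, 1, 203/40, …
ICs: h(0) = -7, h′(0) = 1, h′′(0) = 52.

f: a_k = 0, -1, 1/2, -1/3, 1/4, -1/5, 1/6, …
g: a_k = 0, -6, 0, 9, 0, -81/20, 0, …
Weyl lclm of L_f,L_g ⇒ L₀ (ord ≤ 4).
Derive L from L₀ (diff closure).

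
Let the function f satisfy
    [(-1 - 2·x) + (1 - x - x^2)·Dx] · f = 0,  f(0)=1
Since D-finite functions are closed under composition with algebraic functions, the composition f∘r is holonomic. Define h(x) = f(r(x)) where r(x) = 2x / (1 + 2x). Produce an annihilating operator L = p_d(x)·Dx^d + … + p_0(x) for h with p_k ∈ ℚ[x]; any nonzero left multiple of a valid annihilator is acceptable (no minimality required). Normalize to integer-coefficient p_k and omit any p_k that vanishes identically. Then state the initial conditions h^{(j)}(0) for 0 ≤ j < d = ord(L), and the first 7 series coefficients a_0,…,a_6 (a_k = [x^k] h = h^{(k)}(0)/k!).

f: a_k = 1, 1, 2, 3, 5, 8, 13, …
L₀ from L_f via x↦r, Dx↦r'^{-1}Dx.
L = (2 + 12·x) + (-1 - 4·x + 8·x^3)·Dx  (order 1).
h: a_k = 1, 2, 4, 0, 16, -32, 128, …
ICs: h(0) = 1.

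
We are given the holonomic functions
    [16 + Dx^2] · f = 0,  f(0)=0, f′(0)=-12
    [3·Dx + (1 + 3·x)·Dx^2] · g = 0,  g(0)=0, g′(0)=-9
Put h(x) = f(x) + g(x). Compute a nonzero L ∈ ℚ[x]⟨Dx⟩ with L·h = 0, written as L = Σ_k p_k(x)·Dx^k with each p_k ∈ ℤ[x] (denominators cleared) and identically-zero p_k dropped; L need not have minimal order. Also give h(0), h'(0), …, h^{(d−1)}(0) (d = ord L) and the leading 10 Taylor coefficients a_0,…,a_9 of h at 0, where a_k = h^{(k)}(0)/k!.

f: a_k = 0, -12, 0, 32, 0, -128/5, 0, 1024/105, 0, -2048/945, …
g: a_k = 0, -9, 27/2, -27, 243/4, -729/5, 729/2, -6561/7, 19683/8, -6561, …
h₀=f+g: left-lcm gives L₀, ord ≤ 4.
L = (1680 + 2304·x + 3456·x^2)·Dx + (272 + 1584·x + 3456·x^2 + 3456·x^3)·Dx^2 + (105 + 144·x + 216·x^2)·Dx^3 + (17 + 99·x + 216·x^2 + 216·x^3)·Dx^4  (order 4).
h: a_k = 0, -21, 27/2, 5, 243/4, -857/5, 729/2, -13913/15, 19683/8, -6202193/945, …
ICs: h(0) = 0, h′(0) = -21, h′′(0) = 27, h′′′(0) = 30.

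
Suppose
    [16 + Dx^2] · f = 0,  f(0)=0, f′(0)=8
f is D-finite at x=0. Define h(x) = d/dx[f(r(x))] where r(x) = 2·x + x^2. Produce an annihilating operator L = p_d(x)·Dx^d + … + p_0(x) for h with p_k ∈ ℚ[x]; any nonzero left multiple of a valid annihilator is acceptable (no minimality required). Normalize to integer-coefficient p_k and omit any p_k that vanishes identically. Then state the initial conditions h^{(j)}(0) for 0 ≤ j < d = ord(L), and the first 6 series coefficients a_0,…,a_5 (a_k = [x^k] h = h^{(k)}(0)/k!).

L = (67 + 256·x + 384·x^2 + 256·x^3 + 64·x^4) + (-3 - 3·x)·Dx + (1 + 2·x + x^2)·Dx^2  (order 2).
h: a_k = 16, 16, -512, -1024, 6272/3, 8064, …
ICs: h(0) = 16, h′(0) = 16.

f: a_k = 0, 8, 0, -64/3, 0, 256/15, …
Substitute x→r, Dx→(1/r')Dx; clear ⇒ L₀.
h=h₀': d/dx-closure on L₀ ⇒ L.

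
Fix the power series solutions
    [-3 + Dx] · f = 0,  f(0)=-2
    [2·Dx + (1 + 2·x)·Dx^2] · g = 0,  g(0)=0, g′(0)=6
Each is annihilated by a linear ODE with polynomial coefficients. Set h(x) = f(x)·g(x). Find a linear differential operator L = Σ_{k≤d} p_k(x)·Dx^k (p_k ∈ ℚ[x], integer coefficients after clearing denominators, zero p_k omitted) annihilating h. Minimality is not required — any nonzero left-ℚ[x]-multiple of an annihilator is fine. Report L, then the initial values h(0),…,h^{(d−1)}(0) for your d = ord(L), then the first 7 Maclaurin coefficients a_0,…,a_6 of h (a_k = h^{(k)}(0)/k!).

L = (3 + 18·x) + (-4 - 12·x)·Dx + (1 + 2·x)·Dx^2  (order 2).
h: a_k = 0, -12, -24, -34, -24, -249/10, 1, …
ICs: h(0) = 0, h′(0) = -12.

f: a_k = -2, -6, -9, -9, -27/4, -81/20, -81/40, …
g: a_k = 0, 6, -6, 8, -12, 96/5, -32, …
L₀ := L_f ⊗_s L_g (sym. prod.), ord ≤ 2.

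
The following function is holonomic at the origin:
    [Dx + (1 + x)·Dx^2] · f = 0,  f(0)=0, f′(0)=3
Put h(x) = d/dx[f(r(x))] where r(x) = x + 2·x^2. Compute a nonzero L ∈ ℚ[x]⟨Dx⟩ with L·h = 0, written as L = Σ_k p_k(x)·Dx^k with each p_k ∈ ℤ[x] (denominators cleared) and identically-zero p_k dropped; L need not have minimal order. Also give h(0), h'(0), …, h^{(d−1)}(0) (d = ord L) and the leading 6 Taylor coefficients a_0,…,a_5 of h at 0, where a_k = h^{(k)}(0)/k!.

f: a_k = 0, 3, -3/2, 1, -3/4, 3/5, …
h₀=f(r): pull back L_f along r ⇒ L₀.
h₀' ⇒ L via d/dx closure of L₀.
L = (-3 + 4·x + 8·x^2) + (1 + 5·x + 6·x^2 + 8·x^3)·Dx  (order 1).
h: a_k = 3, 9, -15, -3, 33, -27, …
ICs: h(0) = 3.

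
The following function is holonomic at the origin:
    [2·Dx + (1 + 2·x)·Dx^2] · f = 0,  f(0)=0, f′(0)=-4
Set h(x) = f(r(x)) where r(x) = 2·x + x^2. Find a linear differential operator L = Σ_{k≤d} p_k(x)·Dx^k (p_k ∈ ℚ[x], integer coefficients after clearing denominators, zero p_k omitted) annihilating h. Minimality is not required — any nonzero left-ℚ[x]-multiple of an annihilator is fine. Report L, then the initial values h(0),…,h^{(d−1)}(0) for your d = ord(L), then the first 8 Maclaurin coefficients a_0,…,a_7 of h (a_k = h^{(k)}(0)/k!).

f: a_k = 0, -4, 4, -16/3, 8, -64/5, 64/3, -256/7, …
Change of var in L_f (x↦r) gives L₀.
L = (3 + 4·x + 2·x^2)·Dx + (1 + 5·x + 6·x^2 + 2·x^3)·Dx^2  (order 2).
h: a_k = 0, -8, 12, -80/3, 68, -928/5, 528, -10816/7, …
ICs: h(0) = 0, h′(0) = -8.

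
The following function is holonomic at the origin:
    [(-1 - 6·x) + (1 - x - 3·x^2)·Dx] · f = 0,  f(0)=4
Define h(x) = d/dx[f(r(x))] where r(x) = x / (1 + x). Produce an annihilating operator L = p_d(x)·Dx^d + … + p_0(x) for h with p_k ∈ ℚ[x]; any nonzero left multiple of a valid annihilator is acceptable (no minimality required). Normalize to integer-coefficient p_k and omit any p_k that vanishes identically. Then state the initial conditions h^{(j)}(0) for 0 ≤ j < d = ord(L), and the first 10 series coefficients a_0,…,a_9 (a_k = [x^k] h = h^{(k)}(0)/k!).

L = (6 + 18·x + 72·x^2 + 42·x^3) + (-1 - 9·x - 12·x^2 + 17·x^3 + 21·x^4)·Dx  (order 1).
h: a_k = 4, 24, 0, 144, -180, 864, -1764, 5472, -12960, 34920, …
ICs: h(0) = 4.

f: a_k = 4, 4, 16, 28, 76, 160, 388, 868, 2032, 4636, …
f∘r: x↦r, Dx↦Dx/r' in L_f ⇒ L₀.
h=h₀': d/dx-closure on L₀ ⇒ L.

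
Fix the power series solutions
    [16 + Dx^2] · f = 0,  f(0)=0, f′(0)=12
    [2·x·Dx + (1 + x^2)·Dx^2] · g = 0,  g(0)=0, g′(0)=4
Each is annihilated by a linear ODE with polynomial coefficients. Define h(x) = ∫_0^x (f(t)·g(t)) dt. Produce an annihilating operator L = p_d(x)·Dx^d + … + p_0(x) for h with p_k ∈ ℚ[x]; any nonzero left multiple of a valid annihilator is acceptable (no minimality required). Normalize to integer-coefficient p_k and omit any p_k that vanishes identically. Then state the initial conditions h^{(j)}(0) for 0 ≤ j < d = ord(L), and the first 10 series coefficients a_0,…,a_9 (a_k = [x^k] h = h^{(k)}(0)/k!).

f: a_k = 0, 12, 0, -32, 0, 128/5, 0, -1024/105, 0, 2048/945, …
g: a_k = 0, 4, 0, -4/3, 0, 4/5, 0, -4/7, 0, 4/9, …
Sym-product of L_f,L_g gives L₀ (≤ ord 4).
Integrate: L := L₀·Dx.
L = (5440 + 19136·x^2 + 25856·x^4 + 16384·x^6 + 4096·x^8)·Dx + (1152·x + 3200·x^3 + 3072·x^5 + 1024·x^7)·Dx^2 + (612 + 2252·x^2 + 3168·x^4 + 2048·x^6 + 512·x^8)·Dx^3 + (72·x + 200·x^3 + 192·x^5 + 64·x^7)·Dx^4 + (17 + 66·x^2 + 97·x^4 + 64·x^6 + 16·x^8)·Dx^5  (order 5).
h: a_k = 0, 0, 0, 16, 0, -144/5, 0, 464/21, 0, -176/15, …
ICs: h(0) = 0, h′(0) = 0, h′′(0) = 0, h′′′(0) = 96, h′′′′(0) = 0.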